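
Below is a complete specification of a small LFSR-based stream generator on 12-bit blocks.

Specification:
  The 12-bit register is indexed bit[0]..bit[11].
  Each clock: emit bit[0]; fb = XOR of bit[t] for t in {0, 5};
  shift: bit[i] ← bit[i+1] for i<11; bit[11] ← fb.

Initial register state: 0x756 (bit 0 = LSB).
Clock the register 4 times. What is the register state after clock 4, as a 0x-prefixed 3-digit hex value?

0xC75

reg_0 = 0x756
clock 1: out=0, reg = 0x3AB
clock 2: out=1, reg = 0x1D5
clock 3: out=1, reg = 0x8EA
clock 4: out=0, reg = 0xC75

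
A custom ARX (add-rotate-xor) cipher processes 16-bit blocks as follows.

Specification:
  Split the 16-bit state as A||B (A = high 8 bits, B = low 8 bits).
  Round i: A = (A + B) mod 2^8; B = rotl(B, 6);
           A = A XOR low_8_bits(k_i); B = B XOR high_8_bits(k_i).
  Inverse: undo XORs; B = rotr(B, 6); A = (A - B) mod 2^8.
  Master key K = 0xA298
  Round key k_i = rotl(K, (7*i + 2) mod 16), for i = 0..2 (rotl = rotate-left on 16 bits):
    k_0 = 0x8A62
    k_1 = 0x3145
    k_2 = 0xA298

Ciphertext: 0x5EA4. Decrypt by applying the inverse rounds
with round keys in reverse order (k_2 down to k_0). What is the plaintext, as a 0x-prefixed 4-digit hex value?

s_0 = ciphertext = 0x5EA4
s_1 = InvRound(s_0, k_2) = 0xAE18
s_2 = InvRound(s_1, k_1) = 0x47A4
s_3 = InvRound(s_2, k_0) = 0x6DB8

0x6DB8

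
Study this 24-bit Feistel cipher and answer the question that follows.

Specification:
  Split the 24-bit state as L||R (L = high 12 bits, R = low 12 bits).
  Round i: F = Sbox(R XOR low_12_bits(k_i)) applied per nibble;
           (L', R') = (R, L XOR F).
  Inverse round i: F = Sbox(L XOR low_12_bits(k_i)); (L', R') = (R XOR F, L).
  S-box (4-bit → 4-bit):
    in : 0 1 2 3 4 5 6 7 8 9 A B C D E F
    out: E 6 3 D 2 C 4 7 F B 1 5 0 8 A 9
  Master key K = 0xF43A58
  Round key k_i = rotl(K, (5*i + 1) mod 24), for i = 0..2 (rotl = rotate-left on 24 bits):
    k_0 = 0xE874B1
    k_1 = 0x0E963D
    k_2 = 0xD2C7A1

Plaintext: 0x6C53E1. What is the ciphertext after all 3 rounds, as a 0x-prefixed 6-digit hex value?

0x435CB9

s_0 = plaintext = 0x6C53E1
s_1 = Round(s_0, k_0) = 0x3E110B
s_2 = Round(s_1, k_1) = 0x10B435
s_3 = Round(s_2, k_2) = 0x435CB9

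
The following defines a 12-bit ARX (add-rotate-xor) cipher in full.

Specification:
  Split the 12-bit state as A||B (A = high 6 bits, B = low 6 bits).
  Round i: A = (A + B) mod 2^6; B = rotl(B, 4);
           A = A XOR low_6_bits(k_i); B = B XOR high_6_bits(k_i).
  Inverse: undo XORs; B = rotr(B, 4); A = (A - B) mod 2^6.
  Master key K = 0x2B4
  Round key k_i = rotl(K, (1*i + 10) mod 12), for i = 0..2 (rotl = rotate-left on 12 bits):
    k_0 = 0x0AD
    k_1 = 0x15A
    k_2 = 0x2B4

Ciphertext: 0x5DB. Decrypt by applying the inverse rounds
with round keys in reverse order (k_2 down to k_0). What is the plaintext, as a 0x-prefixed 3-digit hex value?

s_0 = ciphertext = 0x5DB
s_1 = InvRound(s_0, k_2) = 0x785
s_2 = InvRound(s_1, k_1) = 0x100
s_3 = InvRound(s_2, k_0) = 0x848

0x848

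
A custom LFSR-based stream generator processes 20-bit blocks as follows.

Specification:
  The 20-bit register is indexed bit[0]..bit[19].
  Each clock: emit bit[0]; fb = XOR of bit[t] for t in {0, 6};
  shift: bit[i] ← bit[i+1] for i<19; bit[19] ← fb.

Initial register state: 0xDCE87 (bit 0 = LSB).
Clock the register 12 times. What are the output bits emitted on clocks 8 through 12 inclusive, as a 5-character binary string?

10111

reg_0 = 0xDCE87
clock 1: out=1, reg = 0xEE743
clock 2: out=1, reg = 0x773A1
clock 3: out=1, reg = 0xBB9D0
clock 4: out=0, reg = 0xDDCE8
clock 5: out=0, reg = 0xEEE74
clock 6: out=0, reg = 0xF773A
clock 7: out=0, reg = 0x7BB9D
clock 8: out=1, reg = 0xBDDCE
clock 9: out=0, reg = 0xDEEE7
clock 10: out=1, reg = 0x6F773
clock 11: out=1, reg = 0x37BB9
clock 12: out=1, reg = 0x9BDDC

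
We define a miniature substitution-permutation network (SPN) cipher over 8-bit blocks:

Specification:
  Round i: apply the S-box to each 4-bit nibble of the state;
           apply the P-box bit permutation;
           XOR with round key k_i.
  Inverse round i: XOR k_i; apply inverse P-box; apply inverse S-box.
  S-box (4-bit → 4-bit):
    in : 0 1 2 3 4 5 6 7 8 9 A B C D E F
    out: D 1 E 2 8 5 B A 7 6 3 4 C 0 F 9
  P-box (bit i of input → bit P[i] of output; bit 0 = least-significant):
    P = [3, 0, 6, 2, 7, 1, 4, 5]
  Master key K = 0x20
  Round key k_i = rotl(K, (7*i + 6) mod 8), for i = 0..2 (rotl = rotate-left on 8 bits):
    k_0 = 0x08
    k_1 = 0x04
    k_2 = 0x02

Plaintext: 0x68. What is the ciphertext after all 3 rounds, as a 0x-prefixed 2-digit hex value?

0x17

s_0 = plaintext = 0x68
s_1 = Round(s_0, k_0) = 0xE3
s_2 = Round(s_1, k_1) = 0xB7
s_3 = Round(s_2, k_2) = 0x17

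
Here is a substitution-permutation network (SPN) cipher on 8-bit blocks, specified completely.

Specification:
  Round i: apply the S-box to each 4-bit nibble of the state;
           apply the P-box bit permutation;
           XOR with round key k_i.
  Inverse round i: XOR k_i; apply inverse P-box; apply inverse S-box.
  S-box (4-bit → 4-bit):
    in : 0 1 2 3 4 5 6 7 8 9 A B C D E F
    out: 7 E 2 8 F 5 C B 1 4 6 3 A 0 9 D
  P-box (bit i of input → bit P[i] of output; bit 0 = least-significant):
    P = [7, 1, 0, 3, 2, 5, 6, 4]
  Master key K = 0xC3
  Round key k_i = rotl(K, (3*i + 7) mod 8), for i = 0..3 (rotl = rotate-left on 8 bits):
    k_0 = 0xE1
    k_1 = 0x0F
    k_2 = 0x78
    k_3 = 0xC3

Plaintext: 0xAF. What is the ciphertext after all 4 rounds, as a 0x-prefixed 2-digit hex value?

s_0 = plaintext = 0xAF
s_1 = Round(s_0, k_0) = 0x08
s_2 = Round(s_1, k_1) = 0xEB
s_3 = Round(s_2, k_2) = 0xEE
s_4 = Round(s_3, k_3) = 0x5F

0x5F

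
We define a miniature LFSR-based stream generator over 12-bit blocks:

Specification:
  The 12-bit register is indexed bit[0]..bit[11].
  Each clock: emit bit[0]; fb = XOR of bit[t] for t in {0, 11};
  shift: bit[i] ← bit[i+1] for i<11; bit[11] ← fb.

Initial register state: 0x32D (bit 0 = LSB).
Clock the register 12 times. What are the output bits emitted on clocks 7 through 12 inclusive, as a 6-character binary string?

001100

reg_0 = 0x32D
clock 1: out=1, reg = 0x996
clock 2: out=0, reg = 0xCCB
clock 3: out=1, reg = 0x665
clock 4: out=1, reg = 0xB32
clock 5: out=0, reg = 0xD99
clock 6: out=1, reg = 0x6CC
clock 7: out=0, reg = 0x366
clock 8: out=0, reg = 0x1B3
clock 9: out=1, reg = 0x8D9
clock 10: out=1, reg = 0x46C
clock 11: out=0, reg = 0x236
clock 12: out=0, reg = 0x11B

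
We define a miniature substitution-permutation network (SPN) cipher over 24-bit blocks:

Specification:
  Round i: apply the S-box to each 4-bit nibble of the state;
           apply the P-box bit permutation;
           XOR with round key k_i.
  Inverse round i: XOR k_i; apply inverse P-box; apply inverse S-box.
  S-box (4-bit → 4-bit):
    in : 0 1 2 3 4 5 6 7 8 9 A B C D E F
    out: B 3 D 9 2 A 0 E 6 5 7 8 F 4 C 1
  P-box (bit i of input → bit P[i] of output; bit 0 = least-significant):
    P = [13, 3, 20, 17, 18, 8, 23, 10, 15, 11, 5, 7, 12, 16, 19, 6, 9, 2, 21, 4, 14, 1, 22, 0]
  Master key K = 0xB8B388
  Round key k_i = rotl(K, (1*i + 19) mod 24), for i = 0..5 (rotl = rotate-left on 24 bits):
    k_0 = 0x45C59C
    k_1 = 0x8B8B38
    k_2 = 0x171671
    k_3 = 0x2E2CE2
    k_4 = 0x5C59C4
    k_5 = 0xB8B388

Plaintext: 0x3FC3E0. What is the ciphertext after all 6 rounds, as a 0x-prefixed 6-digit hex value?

s_0 = plaintext = 0x3FC3E0
s_1 = Round(s_0, k_0) = 0xCE3355
s_2 = Round(s_1, k_1) = 0xE95EE3
s_3 = Round(s_2, k_2) = 0xF43090
s_4 = Round(s_3, k_3) = 0xA8D42E
s_5 = Round(s_4, k_4) = 0xA215C2
s_6 = Round(s_5, k_5) = 0x4FCC1A

0x4FCC1A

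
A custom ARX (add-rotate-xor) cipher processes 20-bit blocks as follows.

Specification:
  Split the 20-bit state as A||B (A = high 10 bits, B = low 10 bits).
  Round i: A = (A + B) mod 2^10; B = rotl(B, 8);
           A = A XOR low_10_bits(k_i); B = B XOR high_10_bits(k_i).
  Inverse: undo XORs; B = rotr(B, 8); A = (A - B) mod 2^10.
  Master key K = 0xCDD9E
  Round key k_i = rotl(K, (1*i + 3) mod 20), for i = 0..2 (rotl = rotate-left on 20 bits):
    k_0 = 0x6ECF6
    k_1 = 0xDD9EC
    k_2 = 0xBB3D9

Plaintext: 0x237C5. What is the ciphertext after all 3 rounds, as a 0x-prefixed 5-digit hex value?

s_0 = plaintext = 0x237C5
s_1 = Round(s_0, k_0) = 0x2904A
s_2 = Round(s_1, k_1) = 0x40964
s_3 = Round(s_2, k_2) = 0x6FEB5

0x6FEB5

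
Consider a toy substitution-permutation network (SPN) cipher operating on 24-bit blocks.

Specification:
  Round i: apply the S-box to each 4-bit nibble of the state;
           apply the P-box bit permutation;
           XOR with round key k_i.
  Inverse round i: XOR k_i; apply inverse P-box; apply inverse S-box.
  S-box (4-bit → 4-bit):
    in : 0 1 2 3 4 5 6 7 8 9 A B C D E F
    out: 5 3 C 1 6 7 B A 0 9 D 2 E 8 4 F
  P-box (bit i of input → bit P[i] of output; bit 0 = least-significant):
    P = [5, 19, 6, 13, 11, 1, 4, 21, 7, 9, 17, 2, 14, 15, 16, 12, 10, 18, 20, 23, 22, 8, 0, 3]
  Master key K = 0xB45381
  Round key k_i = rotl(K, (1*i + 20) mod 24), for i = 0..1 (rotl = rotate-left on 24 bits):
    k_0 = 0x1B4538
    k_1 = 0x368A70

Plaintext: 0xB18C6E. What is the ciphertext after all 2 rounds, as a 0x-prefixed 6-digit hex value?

s_0 = plaintext = 0xB18C6E
s_1 = Round(s_0, k_0) = 0x3D4A7E
s_2 = Round(s_1, k_1) = 0xD50AB6

0xD50AB6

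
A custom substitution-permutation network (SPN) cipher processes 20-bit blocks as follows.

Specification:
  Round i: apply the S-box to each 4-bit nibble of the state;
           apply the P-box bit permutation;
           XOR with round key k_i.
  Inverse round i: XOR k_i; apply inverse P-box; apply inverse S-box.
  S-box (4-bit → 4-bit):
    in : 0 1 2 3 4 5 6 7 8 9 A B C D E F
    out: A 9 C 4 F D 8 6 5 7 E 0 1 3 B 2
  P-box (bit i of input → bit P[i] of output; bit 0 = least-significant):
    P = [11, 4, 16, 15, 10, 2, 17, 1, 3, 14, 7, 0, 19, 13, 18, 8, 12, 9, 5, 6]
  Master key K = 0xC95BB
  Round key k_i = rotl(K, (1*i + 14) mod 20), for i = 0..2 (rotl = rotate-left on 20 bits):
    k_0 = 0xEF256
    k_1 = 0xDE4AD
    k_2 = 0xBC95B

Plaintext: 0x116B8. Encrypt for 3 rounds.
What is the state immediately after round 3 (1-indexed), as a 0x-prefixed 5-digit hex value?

s_0 = plaintext = 0x116B8
s_1 = Round(s_0, k_0) = 0x7EB17
s_2 = Round(s_1, k_1) = 0x4C39F
s_3 = Round(s_2, k_2) = 0x1DFAF

0x1DFAF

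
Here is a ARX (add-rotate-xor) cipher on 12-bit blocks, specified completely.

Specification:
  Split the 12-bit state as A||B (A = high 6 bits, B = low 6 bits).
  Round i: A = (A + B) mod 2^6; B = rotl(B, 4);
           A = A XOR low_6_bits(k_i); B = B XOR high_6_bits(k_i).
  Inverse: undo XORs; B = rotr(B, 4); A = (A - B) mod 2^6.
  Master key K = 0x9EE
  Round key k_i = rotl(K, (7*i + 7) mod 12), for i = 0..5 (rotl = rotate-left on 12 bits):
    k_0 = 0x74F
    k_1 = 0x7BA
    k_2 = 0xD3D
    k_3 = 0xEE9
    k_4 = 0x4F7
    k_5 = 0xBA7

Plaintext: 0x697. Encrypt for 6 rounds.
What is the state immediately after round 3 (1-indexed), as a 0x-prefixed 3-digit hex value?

s_0 = plaintext = 0x697
s_1 = Round(s_0, k_0) = 0xFA8
s_2 = Round(s_1, k_1) = 0x714
s_3 = Round(s_2, k_2) = 0x371
s_4 = Round(s_3, k_3) = 0x5E7
s_5 = Round(s_4, k_4) = 0x26A
s_6 = Round(s_5, k_5) = 0x504

0x371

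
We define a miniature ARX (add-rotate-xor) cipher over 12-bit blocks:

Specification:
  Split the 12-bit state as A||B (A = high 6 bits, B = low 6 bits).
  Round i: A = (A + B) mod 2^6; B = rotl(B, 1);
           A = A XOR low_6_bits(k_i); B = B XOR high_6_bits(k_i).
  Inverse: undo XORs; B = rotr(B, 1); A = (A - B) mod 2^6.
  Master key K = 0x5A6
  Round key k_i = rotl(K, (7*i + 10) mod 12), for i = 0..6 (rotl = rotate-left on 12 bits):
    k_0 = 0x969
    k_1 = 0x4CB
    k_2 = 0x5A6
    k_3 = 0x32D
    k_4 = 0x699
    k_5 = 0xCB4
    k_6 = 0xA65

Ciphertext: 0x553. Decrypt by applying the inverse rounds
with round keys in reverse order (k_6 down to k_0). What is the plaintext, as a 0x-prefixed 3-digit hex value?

s_0 = ciphertext = 0x553
s_1 = InvRound(s_0, k_6) = 0x4DD
s_2 = InvRound(s_1, k_5) = 0xC37
s_3 = InvRound(s_2, k_4) = 0xCF6
s_4 = InvRound(s_3, k_3) = 0x05D
s_5 = InvRound(s_4, k_2) = 0x0A5
s_6 = InvRound(s_5, k_1) = 0xB9B
s_7 = InvRound(s_6, k_0) = 0xA1F

0xA1F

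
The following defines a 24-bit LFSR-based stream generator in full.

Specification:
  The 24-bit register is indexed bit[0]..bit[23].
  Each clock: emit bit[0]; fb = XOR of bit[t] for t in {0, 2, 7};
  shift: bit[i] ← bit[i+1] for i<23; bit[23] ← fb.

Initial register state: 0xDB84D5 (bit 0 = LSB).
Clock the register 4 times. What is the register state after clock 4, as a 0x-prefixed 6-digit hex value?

0x9DB84D

reg_0 = 0xDB84D5
clock 1: out=1, reg = 0xEDC26A
clock 2: out=0, reg = 0x76E135
clock 3: out=1, reg = 0x3B709A
clock 4: out=0, reg = 0x9DB84D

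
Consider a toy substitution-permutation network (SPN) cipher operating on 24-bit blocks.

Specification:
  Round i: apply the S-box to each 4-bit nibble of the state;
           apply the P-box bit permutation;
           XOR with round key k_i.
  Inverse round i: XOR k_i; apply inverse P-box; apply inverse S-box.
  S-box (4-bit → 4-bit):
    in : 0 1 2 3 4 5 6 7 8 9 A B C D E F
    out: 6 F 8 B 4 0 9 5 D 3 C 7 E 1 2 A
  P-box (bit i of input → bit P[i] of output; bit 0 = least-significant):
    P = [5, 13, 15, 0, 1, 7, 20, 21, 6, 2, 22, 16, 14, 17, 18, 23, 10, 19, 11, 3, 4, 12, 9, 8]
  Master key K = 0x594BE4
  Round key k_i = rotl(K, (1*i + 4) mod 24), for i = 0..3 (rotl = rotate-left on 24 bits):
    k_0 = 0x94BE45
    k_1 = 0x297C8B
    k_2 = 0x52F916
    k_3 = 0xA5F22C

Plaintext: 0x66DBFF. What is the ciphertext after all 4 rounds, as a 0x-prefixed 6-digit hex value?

s_0 = plaintext = 0x66DBFF
s_1 = Round(s_0, k_0) = 0xF4DB98
s_2 = Round(s_1, k_1) = 0x69A56C
s_3 = Round(s_2, k_2) = 0xFE5C05
s_4 = Round(s_3, k_3) = 0xFCE3A8

0xFCE3A8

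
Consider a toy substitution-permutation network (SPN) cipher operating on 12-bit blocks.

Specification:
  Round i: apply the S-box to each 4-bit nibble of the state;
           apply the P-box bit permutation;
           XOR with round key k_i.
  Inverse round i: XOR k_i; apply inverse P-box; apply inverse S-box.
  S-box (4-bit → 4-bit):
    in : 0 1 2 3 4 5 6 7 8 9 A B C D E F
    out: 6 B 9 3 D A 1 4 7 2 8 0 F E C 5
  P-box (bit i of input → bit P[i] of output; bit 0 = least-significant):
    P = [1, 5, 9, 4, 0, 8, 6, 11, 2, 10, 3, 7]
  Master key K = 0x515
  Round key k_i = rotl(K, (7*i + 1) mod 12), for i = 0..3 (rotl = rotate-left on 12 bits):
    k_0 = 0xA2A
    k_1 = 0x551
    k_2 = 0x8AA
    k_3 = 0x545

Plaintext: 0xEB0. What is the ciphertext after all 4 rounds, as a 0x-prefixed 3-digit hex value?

s_0 = plaintext = 0xEB0
s_1 = Round(s_0, k_0) = 0x882
s_2 = Round(s_1, k_1) = 0x00E
s_3 = Round(s_2, k_2) = 0xFF2
s_4 = Round(s_3, k_3) = 0x51A

0x51A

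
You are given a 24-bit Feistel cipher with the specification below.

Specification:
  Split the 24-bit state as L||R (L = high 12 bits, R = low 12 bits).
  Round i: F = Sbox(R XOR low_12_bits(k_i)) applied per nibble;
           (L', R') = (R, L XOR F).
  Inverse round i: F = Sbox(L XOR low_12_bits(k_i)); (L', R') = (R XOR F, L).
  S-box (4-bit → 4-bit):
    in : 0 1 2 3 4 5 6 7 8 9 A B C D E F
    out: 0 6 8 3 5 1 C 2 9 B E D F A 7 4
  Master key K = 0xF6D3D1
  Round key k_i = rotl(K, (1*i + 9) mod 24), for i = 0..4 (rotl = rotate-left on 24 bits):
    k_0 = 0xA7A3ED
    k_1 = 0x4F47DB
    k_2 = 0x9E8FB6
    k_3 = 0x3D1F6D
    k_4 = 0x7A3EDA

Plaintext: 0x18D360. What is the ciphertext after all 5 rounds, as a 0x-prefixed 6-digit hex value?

0x8D9D9F

s_0 = plaintext = 0x18D360
s_1 = Round(s_0, k_0) = 0x360117
s_2 = Round(s_1, k_1) = 0x117F9F
s_3 = Round(s_2, k_2) = 0xF9F19C
s_4 = Round(s_3, k_3) = 0x19C8D9
s_5 = Round(s_4, k_4) = 0x8D9D9F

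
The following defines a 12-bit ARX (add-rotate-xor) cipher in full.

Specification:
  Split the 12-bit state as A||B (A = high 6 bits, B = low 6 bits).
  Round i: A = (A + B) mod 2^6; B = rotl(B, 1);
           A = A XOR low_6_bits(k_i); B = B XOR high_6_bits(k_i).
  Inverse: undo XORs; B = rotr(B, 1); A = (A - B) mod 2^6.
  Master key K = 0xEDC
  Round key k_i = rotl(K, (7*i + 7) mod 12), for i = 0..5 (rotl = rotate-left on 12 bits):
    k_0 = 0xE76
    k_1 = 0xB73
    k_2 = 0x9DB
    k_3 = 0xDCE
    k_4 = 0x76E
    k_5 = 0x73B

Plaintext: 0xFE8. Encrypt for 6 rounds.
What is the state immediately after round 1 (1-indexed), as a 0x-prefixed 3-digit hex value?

s_0 = plaintext = 0xFE8
s_1 = Round(s_0, k_0) = 0x468
s_2 = Round(s_1, k_1) = 0x2BC
s_3 = Round(s_2, k_2) = 0x75E
s_4 = Round(s_3, k_3) = 0xD4B
s_5 = Round(s_4, k_4) = 0xB8B
s_6 = Round(s_5, k_5) = 0x08A

0x468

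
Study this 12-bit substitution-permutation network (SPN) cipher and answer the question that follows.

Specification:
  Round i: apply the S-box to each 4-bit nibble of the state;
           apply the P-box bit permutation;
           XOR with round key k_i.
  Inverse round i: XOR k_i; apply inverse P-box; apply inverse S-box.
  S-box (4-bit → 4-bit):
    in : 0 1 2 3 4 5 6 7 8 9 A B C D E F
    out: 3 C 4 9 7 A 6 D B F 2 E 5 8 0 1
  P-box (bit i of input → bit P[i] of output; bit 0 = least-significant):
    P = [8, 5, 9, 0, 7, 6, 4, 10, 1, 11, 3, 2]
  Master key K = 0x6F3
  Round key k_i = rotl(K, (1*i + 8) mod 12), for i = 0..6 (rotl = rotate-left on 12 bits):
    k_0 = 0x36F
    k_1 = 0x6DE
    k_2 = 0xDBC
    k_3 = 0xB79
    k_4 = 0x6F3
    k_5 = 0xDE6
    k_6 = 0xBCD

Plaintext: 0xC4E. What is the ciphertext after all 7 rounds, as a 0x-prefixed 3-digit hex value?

s_0 = plaintext = 0xC4E
s_1 = Round(s_0, k_0) = 0x3B5
s_2 = Round(s_1, k_1) = 0x2A9
s_3 = Round(s_2, k_2) = 0xED5
s_4 = Round(s_3, k_3) = 0xF58
s_5 = Round(s_4, k_4) = 0x390
s_6 = Round(s_5, k_5) = 0x810
s_7 = Round(s_6, k_6) = 0x6FB

0x6FB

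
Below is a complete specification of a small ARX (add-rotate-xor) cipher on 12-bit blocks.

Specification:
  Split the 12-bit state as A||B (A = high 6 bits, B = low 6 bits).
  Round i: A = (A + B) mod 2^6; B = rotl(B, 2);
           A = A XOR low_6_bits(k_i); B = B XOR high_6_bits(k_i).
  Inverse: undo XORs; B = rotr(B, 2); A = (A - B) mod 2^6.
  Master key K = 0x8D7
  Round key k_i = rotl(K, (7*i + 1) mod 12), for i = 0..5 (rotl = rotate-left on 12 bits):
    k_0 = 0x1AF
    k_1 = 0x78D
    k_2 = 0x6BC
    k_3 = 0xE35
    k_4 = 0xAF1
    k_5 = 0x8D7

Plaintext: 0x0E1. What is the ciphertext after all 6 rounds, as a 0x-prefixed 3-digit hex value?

0xCA0

s_0 = plaintext = 0x0E1
s_1 = Round(s_0, k_0) = 0x2C0
s_2 = Round(s_1, k_1) = 0x19E
s_3 = Round(s_2, k_2) = 0x623
s_4 = Round(s_3, k_3) = 0x3B6
s_5 = Round(s_4, k_4) = 0xD70
s_6 = Round(s_5, k_5) = 0xCA0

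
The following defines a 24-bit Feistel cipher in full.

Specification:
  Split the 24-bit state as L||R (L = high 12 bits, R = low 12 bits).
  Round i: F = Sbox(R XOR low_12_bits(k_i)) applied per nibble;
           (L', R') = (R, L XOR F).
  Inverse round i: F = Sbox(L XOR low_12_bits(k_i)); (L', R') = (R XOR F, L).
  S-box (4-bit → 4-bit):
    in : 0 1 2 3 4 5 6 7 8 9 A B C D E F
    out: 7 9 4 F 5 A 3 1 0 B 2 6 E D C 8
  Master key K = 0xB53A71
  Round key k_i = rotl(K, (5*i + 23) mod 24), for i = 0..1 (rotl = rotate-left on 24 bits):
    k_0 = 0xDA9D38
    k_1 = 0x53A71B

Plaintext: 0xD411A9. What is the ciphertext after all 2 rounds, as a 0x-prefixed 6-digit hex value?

s_0 = plaintext = 0xD411A9
s_1 = Round(s_0, k_0) = 0x1A93F8
s_2 = Round(s_1, k_1) = 0x3F8466

0x3F8466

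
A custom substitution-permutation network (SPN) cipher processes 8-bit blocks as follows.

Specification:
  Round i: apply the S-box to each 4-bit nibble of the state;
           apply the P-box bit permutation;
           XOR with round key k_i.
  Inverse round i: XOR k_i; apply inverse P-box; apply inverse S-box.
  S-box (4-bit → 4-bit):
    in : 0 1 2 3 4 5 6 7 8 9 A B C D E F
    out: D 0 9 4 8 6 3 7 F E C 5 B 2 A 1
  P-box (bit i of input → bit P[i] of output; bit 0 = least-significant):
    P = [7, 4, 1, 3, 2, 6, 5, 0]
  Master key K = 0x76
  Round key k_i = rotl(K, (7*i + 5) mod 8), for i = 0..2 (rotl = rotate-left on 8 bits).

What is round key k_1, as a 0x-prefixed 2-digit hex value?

K = 0x76
k_0 = rotl(K, (7*0+5) mod 8) = rotl(K, 5) = 0xCE
k_1 = rotl(K, (7*1+5) mod 8) = rotl(K, 4) = 0x67

0x67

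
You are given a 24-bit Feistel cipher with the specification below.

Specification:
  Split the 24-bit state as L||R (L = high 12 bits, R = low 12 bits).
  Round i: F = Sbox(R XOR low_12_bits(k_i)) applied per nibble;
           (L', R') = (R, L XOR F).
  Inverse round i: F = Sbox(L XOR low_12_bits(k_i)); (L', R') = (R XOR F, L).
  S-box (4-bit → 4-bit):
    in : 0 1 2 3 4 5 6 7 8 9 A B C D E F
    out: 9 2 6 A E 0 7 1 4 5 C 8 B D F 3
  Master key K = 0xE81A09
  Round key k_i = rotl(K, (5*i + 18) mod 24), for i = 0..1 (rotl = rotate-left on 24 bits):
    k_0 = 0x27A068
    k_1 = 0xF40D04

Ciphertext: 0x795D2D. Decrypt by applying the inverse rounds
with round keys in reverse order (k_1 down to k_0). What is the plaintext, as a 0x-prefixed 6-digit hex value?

0x5B417F

s_0 = ciphertext = 0x795D2D
s_1 = InvRound(s_0, k_1) = 0x17F795
s_2 = InvRound(s_1, k_0) = 0x5B417F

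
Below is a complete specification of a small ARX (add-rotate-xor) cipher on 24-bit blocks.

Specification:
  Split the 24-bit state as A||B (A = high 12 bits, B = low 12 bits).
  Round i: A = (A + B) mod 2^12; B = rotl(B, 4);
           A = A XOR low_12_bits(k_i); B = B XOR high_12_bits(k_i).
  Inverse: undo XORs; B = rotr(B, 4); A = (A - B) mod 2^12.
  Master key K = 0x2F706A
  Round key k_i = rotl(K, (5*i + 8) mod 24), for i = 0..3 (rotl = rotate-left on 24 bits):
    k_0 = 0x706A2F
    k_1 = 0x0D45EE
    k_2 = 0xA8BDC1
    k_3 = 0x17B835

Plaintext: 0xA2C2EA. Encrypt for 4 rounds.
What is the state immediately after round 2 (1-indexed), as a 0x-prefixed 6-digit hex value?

s_0 = plaintext = 0xA2C2EA
s_1 = Round(s_0, k_0) = 0x7399A4
s_2 = Round(s_1, k_1) = 0x533A9D
s_3 = Round(s_2, k_2) = 0x211351
s_4 = Round(s_3, k_3) = 0xD57468

0x533A9D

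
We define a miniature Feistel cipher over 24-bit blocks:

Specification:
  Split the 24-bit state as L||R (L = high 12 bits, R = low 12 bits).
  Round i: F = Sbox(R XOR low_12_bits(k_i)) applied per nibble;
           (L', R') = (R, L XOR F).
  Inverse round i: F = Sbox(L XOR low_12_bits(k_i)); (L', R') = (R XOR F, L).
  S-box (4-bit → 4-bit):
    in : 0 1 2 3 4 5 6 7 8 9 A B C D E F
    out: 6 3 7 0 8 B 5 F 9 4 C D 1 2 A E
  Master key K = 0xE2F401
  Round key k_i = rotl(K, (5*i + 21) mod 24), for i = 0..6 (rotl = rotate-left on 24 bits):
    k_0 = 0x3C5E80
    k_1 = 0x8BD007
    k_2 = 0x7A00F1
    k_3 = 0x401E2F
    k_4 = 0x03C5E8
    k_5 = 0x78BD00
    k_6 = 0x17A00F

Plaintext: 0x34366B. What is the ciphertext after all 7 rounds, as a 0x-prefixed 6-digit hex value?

0x97B710

s_0 = plaintext = 0x34366B
s_1 = Round(s_0, k_0) = 0x66BAEE
s_2 = Round(s_1, k_1) = 0xAEEACF
s_3 = Round(s_2, k_2) = 0xACF6E4
s_4 = Round(s_3, k_3) = 0x6E43D2
s_5 = Round(s_4, k_4) = 0x3D23E8
s_6 = Round(s_5, k_5) = 0x3E897B
s_7 = Round(s_6, k_6) = 0x97B710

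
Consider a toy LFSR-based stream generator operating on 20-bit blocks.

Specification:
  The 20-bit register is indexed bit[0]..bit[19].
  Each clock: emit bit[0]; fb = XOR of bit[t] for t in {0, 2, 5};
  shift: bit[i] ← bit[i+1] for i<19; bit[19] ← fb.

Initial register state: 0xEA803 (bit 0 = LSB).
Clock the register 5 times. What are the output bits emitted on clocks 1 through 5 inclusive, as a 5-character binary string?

11000

reg_0 = 0xEA803
clock 1: out=1, reg = 0xF5401
clock 2: out=1, reg = 0xFAA00
clock 3: out=0, reg = 0x7D500
clock 4: out=0, reg = 0x3EA80
clock 5: out=0, reg = 0x1F540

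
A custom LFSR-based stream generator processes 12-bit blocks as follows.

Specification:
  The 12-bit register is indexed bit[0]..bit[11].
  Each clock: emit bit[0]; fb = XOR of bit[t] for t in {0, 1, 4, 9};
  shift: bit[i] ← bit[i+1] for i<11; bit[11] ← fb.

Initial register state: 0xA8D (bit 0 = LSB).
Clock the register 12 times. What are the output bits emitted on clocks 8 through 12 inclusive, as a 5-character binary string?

10101

reg_0 = 0xA8D
clock 1: out=1, reg = 0x546
clock 2: out=0, reg = 0xAA3
clock 3: out=1, reg = 0xD51
clock 4: out=1, reg = 0x6A8
clock 5: out=0, reg = 0xB54
clock 6: out=0, reg = 0x5AA
clock 7: out=0, reg = 0xAD5
clock 8: out=1, reg = 0xD6A
clock 9: out=0, reg = 0xEB5
clock 10: out=1, reg = 0xF5A
clock 11: out=0, reg = 0xFAD
clock 12: out=1, reg = 0x7D6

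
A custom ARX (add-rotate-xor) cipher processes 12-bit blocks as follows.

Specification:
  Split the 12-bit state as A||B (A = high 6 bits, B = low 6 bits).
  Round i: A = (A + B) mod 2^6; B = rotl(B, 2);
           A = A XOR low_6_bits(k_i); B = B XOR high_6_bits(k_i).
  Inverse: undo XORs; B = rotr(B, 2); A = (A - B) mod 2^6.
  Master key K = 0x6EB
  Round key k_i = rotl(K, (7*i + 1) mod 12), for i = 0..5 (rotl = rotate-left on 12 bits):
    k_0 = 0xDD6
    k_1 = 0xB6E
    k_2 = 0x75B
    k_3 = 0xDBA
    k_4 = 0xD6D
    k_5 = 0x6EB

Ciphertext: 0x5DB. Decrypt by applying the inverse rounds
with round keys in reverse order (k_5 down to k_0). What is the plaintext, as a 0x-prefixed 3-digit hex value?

s_0 = ciphertext = 0x5DB
s_1 = InvRound(s_0, k_5) = 0xF00
s_2 = InvRound(s_1, k_4) = 0xD1D
s_3 = InvRound(s_2, k_3) = 0x53A
s_4 = InvRound(s_3, k_2) = 0x5B9
s_5 = InvRound(s_4, k_1) = 0xCC5
s_6 = InvRound(s_5, k_0) = 0xE6C

0xE6C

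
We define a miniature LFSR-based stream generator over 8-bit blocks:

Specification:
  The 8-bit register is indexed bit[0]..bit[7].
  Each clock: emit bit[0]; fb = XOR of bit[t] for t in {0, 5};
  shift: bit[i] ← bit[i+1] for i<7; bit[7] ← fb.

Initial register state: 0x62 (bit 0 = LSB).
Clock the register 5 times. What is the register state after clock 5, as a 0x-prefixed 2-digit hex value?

0x4B

reg_0 = 0x62
clock 1: out=0, reg = 0xB1
clock 2: out=1, reg = 0x58
clock 3: out=0, reg = 0x2C
clock 4: out=0, reg = 0x96
clock 5: out=0, reg = 0x4B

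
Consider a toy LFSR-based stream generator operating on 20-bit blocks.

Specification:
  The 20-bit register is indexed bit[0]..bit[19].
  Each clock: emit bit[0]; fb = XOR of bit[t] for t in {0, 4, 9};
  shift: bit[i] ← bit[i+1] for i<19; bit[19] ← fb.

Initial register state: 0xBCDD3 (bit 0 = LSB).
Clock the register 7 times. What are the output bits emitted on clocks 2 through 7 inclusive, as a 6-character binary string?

reg_0 = 0xBCDD3
clock 1: out=1, reg = 0x5E6E9
clock 2: out=1, reg = 0x2F374
clock 3: out=0, reg = 0x179BA
clock 4: out=0, reg = 0x8BCDD
clock 5: out=1, reg = 0x45E6E
clock 6: out=0, reg = 0xA2F37
clock 7: out=1, reg = 0xD179B

100101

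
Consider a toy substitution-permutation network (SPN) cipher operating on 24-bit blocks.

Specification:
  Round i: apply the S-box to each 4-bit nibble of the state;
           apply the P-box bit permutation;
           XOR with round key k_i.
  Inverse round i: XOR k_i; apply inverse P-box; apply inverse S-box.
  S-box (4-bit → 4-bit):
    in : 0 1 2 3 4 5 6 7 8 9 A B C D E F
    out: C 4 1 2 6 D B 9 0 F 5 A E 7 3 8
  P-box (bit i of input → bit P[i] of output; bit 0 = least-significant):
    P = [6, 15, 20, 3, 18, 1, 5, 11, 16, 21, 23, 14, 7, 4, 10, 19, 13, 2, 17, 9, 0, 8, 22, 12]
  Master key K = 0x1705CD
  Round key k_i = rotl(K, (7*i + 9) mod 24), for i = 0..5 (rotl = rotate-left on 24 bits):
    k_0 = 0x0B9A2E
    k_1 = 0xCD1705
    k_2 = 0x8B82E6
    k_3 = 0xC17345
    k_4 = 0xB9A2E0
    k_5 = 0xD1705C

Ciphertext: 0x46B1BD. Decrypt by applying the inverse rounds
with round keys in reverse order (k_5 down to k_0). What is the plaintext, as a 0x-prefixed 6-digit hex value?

0x4CBB4A

s_0 = ciphertext = 0x46B1BD
s_1 = InvRound(s_0, k_5) = 0xE125AD
s_2 = InvRound(s_1, k_4) = 0xDB0889
s_3 = InvRound(s_2, k_3) = 0xB97FF5
s_4 = InvRound(s_3, k_2) = 0x6A4BB4
s_5 = InvRound(s_4, k_1) = 0x71D958
s_6 = InvRound(s_5, k_0) = 0x4CBB4A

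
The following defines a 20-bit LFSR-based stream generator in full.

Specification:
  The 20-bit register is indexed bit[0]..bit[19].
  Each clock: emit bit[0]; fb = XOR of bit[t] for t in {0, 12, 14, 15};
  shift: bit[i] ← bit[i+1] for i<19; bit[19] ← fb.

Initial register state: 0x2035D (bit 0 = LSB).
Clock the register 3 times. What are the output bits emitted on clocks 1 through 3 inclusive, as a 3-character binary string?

reg_0 = 0x2035D
clock 1: out=1, reg = 0x901AE
clock 2: out=0, reg = 0x480D7
clock 3: out=1, reg = 0x2406B

101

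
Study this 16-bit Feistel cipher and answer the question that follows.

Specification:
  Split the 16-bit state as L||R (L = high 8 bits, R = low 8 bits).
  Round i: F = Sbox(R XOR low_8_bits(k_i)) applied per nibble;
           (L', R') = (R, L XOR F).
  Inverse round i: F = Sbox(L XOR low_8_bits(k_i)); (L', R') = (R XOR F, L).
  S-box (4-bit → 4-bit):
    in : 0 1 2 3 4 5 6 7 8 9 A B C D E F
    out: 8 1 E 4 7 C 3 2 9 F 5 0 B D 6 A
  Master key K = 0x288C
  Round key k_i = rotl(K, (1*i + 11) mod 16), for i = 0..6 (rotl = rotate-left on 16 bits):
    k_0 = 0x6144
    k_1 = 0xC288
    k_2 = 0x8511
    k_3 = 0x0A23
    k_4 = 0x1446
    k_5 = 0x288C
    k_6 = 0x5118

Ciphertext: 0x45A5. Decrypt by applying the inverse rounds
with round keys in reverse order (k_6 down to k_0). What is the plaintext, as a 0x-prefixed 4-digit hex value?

s_0 = ciphertext = 0x45A5
s_1 = InvRound(s_0, k_6) = 0x6845
s_2 = InvRound(s_1, k_5) = 0x2268
s_3 = InvRound(s_2, k_4) = 0x5F22
s_4 = InvRound(s_3, k_3) = 0x095F
s_5 = InvRound(s_4, k_2) = 0x4609
s_6 = InvRound(s_5, k_1) = 0xBF46
s_7 = InvRound(s_6, k_0) = 0xE6BF

0xE6BF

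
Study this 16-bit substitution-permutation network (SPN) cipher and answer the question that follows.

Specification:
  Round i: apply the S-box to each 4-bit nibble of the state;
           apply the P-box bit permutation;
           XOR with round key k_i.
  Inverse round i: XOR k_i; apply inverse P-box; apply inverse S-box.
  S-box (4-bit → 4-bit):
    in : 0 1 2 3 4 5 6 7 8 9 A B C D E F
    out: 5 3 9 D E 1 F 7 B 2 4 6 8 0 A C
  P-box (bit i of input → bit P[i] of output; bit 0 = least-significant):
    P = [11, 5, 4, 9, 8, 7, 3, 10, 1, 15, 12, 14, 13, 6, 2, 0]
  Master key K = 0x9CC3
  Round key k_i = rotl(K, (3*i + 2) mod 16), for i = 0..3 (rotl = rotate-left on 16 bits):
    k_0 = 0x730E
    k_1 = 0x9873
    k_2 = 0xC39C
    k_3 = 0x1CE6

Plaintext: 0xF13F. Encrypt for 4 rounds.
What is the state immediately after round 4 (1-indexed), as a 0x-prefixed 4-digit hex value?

0x9813

s_0 = plaintext = 0xF13F
s_1 = Round(s_0, k_0) = 0xF411
s_2 = Round(s_1, k_1) = 0x41D6
s_3 = Round(s_2, k_2) = 0x49EB
s_4 = Round(s_3, k_3) = 0x9813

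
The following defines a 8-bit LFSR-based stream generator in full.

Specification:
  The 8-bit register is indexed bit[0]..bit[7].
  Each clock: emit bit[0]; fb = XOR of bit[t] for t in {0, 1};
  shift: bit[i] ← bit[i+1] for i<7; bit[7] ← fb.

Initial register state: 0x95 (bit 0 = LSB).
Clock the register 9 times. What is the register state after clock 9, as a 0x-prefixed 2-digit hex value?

reg_0 = 0x95
clock 1: out=1, reg = 0xCA
clock 2: out=0, reg = 0xE5
clock 3: out=1, reg = 0xF2
clock 4: out=0, reg = 0xF9
clock 5: out=1, reg = 0xFC
clock 6: out=0, reg = 0x7E
clock 7: out=0, reg = 0xBF
clock 8: out=1, reg = 0x5F
clock 9: out=1, reg = 0x2F

0x2F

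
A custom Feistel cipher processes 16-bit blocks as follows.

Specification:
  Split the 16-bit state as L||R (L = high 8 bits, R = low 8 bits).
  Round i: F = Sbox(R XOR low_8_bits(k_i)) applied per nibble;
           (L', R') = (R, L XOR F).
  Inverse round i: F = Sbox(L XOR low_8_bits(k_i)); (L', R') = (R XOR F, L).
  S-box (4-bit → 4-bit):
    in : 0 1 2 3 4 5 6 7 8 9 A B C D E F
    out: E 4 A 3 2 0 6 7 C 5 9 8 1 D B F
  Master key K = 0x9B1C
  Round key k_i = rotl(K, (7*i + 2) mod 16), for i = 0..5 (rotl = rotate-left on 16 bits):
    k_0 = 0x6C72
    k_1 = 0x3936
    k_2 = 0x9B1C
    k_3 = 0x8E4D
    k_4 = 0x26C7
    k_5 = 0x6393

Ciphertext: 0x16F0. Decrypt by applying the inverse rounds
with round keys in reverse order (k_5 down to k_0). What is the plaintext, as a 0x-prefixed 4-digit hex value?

s_0 = ciphertext = 0x16F0
s_1 = InvRound(s_0, k_5) = 0x3016
s_2 = InvRound(s_1, k_4) = 0xE130
s_3 = InvRound(s_2, k_3) = 0xA1E1
s_4 = InvRound(s_3, k_2) = 0x6CA1
s_5 = InvRound(s_4, k_1) = 0xA86C
s_6 = InvRound(s_5, k_0) = 0xB5A8

0xB5A8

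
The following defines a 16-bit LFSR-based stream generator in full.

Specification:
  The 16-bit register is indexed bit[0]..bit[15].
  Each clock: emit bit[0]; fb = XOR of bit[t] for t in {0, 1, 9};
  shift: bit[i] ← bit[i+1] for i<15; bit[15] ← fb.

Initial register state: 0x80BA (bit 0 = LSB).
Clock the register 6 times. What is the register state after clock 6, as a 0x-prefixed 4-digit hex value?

reg_0 = 0x80BA
clock 1: out=0, reg = 0xC05D
clock 2: out=1, reg = 0xE02E
clock 3: out=0, reg = 0xF017
clock 4: out=1, reg = 0x780B
clock 5: out=1, reg = 0x3C05
clock 6: out=1, reg = 0x9E02

0x9E02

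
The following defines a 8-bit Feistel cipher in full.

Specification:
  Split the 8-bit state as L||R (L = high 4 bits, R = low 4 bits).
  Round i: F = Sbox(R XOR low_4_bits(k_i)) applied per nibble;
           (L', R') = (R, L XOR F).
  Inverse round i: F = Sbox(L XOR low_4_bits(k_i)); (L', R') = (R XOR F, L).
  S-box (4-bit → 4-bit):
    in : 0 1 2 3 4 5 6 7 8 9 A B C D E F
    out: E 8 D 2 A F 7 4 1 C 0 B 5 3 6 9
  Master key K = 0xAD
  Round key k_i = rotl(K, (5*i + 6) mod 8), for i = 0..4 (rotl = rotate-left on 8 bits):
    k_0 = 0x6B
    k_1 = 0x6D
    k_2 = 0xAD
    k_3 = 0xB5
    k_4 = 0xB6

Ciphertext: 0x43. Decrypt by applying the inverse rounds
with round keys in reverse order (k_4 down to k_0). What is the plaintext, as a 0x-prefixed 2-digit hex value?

s_0 = ciphertext = 0x43
s_1 = InvRound(s_0, k_4) = 0xE4
s_2 = InvRound(s_1, k_3) = 0xFE
s_3 = InvRound(s_2, k_2) = 0x3F
s_4 = InvRound(s_3, k_1) = 0x93
s_5 = InvRound(s_4, k_0) = 0xE9

0xE9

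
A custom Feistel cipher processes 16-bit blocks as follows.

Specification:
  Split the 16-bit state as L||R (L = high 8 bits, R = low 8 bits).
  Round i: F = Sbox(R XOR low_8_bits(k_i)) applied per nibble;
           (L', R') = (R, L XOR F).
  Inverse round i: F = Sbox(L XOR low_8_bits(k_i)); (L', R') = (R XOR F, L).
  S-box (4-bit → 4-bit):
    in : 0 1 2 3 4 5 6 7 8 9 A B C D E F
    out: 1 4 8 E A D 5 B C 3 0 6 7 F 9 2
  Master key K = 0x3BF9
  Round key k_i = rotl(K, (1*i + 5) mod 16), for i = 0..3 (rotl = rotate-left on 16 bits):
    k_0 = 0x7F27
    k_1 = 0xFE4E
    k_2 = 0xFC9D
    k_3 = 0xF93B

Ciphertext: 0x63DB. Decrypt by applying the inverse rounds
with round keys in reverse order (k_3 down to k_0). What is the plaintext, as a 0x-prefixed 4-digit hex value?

s_0 = ciphertext = 0x63DB
s_1 = InvRound(s_0, k_3) = 0x0763
s_2 = InvRound(s_1, k_2) = 0x5307
s_3 = InvRound(s_2, k_1) = 0x4853
s_4 = InvRound(s_3, k_0) = 0x0148

0x0148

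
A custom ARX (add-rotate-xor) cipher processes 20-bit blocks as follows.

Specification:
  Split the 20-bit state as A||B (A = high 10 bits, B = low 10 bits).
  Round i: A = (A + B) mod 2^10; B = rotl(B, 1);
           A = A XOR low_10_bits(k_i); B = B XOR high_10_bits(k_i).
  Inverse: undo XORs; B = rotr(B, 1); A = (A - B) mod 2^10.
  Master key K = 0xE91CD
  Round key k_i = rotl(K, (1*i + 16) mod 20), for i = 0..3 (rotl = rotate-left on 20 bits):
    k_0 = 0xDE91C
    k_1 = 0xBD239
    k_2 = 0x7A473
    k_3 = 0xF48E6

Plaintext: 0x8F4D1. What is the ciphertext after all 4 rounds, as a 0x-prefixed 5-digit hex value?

s_0 = plaintext = 0x8F4D1
s_1 = Round(s_0, k_0) = 0x84AD8
s_2 = Round(s_1, k_1) = 0xB4F45
s_3 = Round(s_2, k_2) = 0x9AF62
s_4 = Round(s_3, k_3) = 0x4AD17

0x4AD17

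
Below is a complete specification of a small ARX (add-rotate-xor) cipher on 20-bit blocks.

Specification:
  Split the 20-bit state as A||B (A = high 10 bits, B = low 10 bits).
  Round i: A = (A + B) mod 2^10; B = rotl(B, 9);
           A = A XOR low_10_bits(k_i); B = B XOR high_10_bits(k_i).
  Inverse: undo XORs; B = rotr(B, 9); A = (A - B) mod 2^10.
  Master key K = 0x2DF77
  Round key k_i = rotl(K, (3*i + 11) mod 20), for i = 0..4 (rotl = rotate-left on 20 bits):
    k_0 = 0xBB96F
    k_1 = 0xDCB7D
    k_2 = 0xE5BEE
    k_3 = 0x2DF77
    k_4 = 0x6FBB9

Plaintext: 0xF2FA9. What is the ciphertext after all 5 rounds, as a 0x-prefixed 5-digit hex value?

s_0 = plaintext = 0xF2FA9
s_1 = Round(s_0, k_0) = 0x86D3A
s_2 = Round(s_1, k_1) = 0x0A3EF
s_3 = Round(s_2, k_2) = 0xFE461
s_4 = Round(s_3, k_3) = 0xCB687
s_5 = Round(s_4, k_4) = 0x836FD

0x836FD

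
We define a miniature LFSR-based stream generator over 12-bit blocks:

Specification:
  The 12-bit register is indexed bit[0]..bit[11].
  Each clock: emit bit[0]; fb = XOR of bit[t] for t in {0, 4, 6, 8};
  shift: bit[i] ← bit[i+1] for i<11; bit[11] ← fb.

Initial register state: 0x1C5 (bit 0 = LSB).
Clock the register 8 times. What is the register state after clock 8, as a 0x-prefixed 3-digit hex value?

reg_0 = 0x1C5
clock 1: out=1, reg = 0x8E2
clock 2: out=0, reg = 0xC71
clock 3: out=1, reg = 0xE38
clock 4: out=0, reg = 0xF1C
clock 5: out=0, reg = 0x78E
clock 6: out=0, reg = 0xBC7
clock 7: out=1, reg = 0xDE3
clock 8: out=1, reg = 0xEF1

0xEF1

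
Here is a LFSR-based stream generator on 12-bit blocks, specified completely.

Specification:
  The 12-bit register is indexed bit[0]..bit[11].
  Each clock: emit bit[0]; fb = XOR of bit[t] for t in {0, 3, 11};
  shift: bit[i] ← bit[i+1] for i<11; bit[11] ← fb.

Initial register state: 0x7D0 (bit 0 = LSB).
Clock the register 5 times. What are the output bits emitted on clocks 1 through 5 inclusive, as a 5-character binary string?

00001

reg_0 = 0x7D0
clock 1: out=0, reg = 0x3E8
clock 2: out=0, reg = 0x9F4
clock 3: out=0, reg = 0xCFA
clock 4: out=0, reg = 0x67D
clock 5: out=1, reg = 0x33E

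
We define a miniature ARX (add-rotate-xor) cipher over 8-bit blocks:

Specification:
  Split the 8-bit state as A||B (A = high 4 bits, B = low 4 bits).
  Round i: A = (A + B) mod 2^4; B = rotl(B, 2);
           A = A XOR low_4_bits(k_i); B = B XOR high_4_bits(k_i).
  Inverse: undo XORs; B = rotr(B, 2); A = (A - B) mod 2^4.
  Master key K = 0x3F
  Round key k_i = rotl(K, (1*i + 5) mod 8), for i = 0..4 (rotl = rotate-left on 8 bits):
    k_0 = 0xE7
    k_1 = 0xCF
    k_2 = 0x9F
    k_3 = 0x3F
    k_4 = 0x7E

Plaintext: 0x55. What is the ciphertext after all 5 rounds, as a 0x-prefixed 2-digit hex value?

0x1A

s_0 = plaintext = 0x55
s_1 = Round(s_0, k_0) = 0xDB
s_2 = Round(s_1, k_1) = 0x72
s_3 = Round(s_2, k_2) = 0x61
s_4 = Round(s_3, k_3) = 0x87
s_5 = Round(s_4, k_4) = 0x1A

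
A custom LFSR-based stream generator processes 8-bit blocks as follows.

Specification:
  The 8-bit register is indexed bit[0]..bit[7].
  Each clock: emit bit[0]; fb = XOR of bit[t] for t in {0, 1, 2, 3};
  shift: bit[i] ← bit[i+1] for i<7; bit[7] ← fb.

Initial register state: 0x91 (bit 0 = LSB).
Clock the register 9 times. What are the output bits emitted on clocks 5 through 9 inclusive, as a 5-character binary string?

10011

reg_0 = 0x91
clock 1: out=1, reg = 0xC8
clock 2: out=0, reg = 0xE4
clock 3: out=0, reg = 0xF2
clock 4: out=0, reg = 0xF9
clock 5: out=1, reg = 0x7C
clock 6: out=0, reg = 0x3E
clock 7: out=0, reg = 0x9F
clock 8: out=1, reg = 0x4F
clock 9: out=1, reg = 0x27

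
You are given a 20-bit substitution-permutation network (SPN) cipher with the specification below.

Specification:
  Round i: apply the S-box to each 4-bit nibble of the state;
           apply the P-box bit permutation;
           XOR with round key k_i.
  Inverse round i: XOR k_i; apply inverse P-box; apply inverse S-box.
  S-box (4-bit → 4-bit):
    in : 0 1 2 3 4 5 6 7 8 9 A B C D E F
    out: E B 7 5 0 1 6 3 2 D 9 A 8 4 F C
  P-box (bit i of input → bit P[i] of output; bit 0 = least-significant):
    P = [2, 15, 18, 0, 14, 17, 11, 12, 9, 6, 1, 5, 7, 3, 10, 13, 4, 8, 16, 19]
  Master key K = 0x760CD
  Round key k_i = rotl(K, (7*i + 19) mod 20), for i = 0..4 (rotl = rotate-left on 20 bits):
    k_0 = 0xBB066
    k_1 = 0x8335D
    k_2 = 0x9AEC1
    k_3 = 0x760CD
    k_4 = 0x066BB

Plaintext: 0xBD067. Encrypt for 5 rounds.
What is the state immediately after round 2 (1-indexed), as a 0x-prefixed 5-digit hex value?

0x6AECE

s_0 = plaintext = 0xBD067
s_1 = Round(s_0, k_0) = 0x13D00
s_2 = Round(s_1, k_1) = 0x6AECE
s_3 = Round(s_2, k_2) = 0xC1D26
s_4 = Round(s_3, k_3) = 0x98847
s_5 = Round(s_4, k_4) = 0x9E6E7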